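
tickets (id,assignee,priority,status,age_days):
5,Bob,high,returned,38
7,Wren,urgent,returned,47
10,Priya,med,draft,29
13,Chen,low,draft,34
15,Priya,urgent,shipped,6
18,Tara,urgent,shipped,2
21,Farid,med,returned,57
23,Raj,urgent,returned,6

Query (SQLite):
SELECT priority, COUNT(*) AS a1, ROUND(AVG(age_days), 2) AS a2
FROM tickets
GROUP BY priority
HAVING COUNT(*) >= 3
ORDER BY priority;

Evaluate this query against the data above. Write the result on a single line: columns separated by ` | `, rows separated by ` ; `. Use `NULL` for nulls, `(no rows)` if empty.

Group tickets by priority.
Per group compute: COUNT(*), ROUND(AVG(age_days), 2).
HAVING: drop groups with fewer than 3 rows.
  high: ids {5} → COUNT(*)=1, ROUND(AVG(age_days), 2)=38
  low: ids {13} → COUNT(*)=1, ROUND(AVG(age_days), 2)=34
  med: ids {10, 21} → COUNT(*)=2, ROUND(AVG(age_days), 2)=43
  urgent: ids {7, 15, 18, 23} → COUNT(*)=4, ROUND(AVG(age_days), 2)=15.25

urgent | 4 | 15.25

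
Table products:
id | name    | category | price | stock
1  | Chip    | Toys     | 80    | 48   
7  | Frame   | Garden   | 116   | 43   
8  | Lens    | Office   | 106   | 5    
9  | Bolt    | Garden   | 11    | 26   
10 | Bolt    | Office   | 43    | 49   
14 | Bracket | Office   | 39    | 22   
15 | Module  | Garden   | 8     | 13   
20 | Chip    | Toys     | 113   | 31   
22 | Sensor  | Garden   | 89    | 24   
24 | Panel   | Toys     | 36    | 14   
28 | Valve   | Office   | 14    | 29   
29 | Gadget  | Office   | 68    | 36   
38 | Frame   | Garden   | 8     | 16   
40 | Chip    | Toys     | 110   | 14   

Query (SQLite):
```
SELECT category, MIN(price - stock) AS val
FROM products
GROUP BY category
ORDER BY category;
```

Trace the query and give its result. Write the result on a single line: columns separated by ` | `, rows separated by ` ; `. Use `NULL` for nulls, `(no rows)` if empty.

Garden | -15 ; Office | -15 ; Toys | 22

For each row compute price - stock.
Group by category; take MIN of the expression per group.
  Garden: ids {7, 9, 15, 22, 38} → MIN(price - stock)=-15
  Office: ids {8, 10, 14, 28, 29} → MIN(price - stock)=-15
  Toys: ids {1, 20, 24, 40} → MIN(price - stock)=22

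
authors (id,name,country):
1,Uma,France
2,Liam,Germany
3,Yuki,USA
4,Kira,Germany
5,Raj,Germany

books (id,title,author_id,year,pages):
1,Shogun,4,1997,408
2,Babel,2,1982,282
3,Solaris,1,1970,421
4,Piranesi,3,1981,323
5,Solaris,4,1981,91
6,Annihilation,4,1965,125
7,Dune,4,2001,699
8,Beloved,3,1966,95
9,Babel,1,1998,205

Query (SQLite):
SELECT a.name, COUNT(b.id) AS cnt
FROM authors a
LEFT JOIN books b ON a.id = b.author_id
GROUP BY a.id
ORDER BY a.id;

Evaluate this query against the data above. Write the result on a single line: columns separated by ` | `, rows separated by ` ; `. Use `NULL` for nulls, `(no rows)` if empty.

LEFT JOIN keeps every authors row; unmatched ones get NULL for books columns.
Group by authors.id and compute COUNT(b.id). COUNT(col) of an all-NULL group is 0.
  1: ids {3, 9} → COUNT(b.id)=2
  2: ids {2} → COUNT(b.id)=1
  3: ids {4, 8} → COUNT(b.id)=2
  4: ids {1, 5, 6, 7} → COUNT(b.id)=4
  5: ids {—} → COUNT(b.id)=0

Uma | 2 ; Liam | 1 ; Yuki | 2 ; Kira | 4 ; Raj | 0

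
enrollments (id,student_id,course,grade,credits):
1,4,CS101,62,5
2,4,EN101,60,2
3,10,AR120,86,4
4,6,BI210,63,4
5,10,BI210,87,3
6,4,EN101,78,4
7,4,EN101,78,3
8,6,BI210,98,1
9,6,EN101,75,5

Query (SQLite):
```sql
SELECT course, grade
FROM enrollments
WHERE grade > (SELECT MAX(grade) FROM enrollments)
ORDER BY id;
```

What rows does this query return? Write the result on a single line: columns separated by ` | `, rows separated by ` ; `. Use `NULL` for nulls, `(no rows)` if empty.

Scalar subquery: MAX(grade) over all enrollments rows = 98.
Keep rows where grade > that value.

(no rows)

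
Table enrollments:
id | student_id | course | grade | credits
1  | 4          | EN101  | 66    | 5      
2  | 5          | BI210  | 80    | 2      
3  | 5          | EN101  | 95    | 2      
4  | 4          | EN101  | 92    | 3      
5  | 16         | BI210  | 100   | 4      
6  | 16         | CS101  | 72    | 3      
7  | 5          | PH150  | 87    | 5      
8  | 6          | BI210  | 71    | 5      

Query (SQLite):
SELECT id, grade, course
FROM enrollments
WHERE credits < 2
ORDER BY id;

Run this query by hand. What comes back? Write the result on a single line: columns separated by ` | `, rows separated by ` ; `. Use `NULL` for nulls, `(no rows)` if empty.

(no rows)

credits < 2: ids { }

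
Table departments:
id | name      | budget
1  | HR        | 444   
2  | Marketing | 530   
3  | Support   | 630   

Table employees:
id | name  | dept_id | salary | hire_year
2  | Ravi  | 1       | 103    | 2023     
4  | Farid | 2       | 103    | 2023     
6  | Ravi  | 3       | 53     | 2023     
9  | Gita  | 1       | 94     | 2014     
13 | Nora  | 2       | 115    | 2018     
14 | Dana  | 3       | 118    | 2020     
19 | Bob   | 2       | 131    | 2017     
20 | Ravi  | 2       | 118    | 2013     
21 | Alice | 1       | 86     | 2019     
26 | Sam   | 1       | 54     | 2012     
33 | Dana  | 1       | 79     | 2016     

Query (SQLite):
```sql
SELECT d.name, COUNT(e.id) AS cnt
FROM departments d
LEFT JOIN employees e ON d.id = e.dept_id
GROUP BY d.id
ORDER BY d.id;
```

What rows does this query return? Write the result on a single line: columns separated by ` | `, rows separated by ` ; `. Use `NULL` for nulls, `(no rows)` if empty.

LEFT JOIN keeps every departments row; unmatched ones get NULL for employees columns.
Group by departments.id and compute COUNT(e.id). COUNT(col) of an all-NULL group is 0.
  1: ids {2, 9, 21, 26, 33} → COUNT(e.id)=5
  2: ids {4, 13, 19, 20} → COUNT(e.id)=4
  3: ids {6, 14} → COUNT(e.id)=2

HR | 5 ; Marketing | 4 ; Support | 2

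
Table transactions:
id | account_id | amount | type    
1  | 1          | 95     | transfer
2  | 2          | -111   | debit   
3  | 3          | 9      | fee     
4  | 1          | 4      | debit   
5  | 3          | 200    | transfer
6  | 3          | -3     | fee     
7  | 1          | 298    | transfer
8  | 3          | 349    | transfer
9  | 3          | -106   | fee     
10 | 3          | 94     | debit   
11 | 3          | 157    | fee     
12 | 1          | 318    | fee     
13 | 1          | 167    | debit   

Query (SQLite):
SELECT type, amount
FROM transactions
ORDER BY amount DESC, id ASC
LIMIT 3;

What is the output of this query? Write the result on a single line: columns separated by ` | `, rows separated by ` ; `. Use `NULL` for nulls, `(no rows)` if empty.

transfer | 349 ; fee | 318 ; transfer | 298

Sort by amount desc, tiebreak id asc: (349, id=8), (318, id=12), (298, id=7), (200, id=5), (167, id=13), (157, id=11) …. Take first 3.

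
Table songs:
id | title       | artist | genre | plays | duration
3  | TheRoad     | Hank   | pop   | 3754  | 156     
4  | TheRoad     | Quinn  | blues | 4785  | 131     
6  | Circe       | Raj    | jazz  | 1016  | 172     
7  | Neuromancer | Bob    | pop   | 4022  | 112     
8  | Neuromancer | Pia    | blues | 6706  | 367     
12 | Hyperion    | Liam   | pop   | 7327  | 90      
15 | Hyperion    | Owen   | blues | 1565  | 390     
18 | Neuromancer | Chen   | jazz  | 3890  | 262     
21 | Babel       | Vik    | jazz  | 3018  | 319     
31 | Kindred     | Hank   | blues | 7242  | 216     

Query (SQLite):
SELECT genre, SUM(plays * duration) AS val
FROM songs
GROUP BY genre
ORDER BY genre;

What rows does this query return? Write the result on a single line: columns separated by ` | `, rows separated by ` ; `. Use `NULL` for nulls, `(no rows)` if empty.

blues | 5262559 ; jazz | 2156674 ; pop | 1695518

For each row compute plays * duration.
Group by genre; take SUM of the expression per group.
  blues: ids {4, 8, 15, 31} → SUM(plays * duration)=5262559
  jazz: ids {6, 18, 21} → SUM(plays * duration)=2156674
  pop: ids {3, 7, 12} → SUM(plays * duration)=1695518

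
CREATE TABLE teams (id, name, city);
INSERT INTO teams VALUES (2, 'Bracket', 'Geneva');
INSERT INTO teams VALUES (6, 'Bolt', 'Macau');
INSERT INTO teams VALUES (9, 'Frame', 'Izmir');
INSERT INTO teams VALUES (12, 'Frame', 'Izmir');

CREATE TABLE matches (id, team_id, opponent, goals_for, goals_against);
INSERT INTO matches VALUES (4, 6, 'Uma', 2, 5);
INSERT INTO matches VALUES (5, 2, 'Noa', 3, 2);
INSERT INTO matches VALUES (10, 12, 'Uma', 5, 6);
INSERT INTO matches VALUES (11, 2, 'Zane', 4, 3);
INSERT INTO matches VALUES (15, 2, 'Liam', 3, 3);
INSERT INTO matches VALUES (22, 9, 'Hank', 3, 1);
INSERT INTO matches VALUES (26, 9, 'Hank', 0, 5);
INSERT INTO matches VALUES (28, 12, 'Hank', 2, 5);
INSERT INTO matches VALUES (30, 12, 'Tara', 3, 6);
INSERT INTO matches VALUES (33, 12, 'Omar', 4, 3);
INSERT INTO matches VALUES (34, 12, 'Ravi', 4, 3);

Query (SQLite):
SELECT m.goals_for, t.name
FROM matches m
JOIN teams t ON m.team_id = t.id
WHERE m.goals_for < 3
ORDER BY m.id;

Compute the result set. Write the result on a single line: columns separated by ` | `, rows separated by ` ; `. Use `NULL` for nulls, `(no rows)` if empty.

2 | Bolt ; 0 | Frame ; 2 | Frame

Each matches row matches the teams row where team_id = teams.id.
Then keep rows with m.goals_for < 3.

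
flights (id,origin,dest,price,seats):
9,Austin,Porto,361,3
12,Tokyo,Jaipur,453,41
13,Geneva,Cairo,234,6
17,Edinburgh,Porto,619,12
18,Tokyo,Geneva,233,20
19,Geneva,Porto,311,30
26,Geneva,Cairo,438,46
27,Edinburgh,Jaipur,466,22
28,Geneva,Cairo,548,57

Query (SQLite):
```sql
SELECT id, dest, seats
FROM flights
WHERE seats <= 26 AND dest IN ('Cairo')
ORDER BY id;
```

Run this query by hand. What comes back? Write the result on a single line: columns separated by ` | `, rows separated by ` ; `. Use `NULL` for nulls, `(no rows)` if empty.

seats <= 26: ids {9, 13, 17, 18, 27}
dest IN ('Cairo'): ids {13, 26, 28}
Combine with AND.

13 | Cairo | 6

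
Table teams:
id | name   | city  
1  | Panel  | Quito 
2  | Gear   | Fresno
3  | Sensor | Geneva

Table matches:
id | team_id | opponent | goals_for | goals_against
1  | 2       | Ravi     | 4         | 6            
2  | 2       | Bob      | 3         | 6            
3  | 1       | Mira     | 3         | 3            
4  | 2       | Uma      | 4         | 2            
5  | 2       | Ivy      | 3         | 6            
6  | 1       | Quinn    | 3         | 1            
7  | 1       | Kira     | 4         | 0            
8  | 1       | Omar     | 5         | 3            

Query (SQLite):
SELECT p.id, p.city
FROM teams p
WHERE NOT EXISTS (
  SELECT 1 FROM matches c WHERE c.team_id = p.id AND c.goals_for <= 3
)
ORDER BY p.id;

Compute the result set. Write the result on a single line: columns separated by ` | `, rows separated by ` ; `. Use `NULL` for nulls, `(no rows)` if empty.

3 | Geneva

For each teams row, check whether any matches with matching team_id has goals_for <= 3.
Keep rows where that is false.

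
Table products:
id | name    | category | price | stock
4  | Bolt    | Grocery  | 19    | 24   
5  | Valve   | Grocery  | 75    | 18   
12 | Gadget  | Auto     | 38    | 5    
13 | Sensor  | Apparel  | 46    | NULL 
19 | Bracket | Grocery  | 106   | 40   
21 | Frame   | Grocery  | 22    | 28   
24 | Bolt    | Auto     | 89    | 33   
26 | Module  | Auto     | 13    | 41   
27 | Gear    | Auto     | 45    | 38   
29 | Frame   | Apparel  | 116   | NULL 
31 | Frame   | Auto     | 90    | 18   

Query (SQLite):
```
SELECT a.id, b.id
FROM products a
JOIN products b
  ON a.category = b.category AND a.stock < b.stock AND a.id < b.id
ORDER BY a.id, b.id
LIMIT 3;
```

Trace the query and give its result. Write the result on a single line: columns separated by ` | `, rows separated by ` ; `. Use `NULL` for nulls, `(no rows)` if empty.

4 | 19 ; 4 | 21 ; 5 | 19

Pairs (a,b) with same category, a.stock < b.stock, a.id < b.id.
category groups: Apparel:{13,29} Auto:{12,24,26,27,31} Grocery:{4,5,19,21}
Ordered by (a.id, b.id); first 3.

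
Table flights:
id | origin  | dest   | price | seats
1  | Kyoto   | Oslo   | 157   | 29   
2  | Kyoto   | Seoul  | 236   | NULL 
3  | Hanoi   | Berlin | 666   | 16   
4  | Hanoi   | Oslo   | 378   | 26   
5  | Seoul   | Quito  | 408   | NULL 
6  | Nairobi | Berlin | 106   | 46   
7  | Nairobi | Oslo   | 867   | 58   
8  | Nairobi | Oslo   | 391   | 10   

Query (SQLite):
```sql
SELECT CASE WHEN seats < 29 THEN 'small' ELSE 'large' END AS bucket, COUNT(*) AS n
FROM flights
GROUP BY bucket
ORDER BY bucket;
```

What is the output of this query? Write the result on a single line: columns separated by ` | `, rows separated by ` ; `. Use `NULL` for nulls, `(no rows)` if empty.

large | 5 ; small | 3

Bucket rows by seats < 29 → 'small' else 'large'; count each bucket.
NULL < 29 is unknown, so NULL seats falls into ELSE → 'large'.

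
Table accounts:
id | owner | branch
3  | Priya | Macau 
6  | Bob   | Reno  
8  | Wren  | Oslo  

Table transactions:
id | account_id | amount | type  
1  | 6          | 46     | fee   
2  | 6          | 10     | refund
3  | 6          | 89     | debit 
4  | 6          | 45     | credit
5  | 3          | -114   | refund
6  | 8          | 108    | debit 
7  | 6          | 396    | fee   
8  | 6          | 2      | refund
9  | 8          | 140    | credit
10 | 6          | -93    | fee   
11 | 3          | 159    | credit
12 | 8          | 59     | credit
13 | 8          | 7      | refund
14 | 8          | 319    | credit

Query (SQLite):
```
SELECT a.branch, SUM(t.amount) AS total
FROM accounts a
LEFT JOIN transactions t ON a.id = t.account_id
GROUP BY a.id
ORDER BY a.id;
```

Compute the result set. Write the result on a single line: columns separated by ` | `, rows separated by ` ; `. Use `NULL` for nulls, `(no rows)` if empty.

Macau | 45 ; Reno | 495 ; Oslo | 633

LEFT JOIN keeps every accounts row; unmatched ones get NULL for transactions columns.
Group by accounts.id and compute SUM(t.amount). SUM over an all-NULL group is NULL.
  3: ids {5, 11} → SUM(t.amount)=45
  6: ids {1, 2, 3, 4, 7, 8, 10} → SUM(t.amount)=495
  8: ids {6, 9, 12, 13, 14} → SUM(t.amount)=633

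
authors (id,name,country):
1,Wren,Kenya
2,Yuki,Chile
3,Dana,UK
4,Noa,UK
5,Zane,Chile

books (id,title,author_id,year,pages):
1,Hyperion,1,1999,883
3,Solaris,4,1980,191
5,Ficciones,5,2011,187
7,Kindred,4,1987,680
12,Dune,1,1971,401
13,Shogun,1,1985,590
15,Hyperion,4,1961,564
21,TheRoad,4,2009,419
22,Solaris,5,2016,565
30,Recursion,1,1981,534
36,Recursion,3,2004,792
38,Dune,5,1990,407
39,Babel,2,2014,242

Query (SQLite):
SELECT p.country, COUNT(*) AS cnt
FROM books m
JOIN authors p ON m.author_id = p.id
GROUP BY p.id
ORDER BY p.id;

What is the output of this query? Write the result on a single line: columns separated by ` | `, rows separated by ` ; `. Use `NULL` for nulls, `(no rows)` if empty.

Kenya | 4 ; Chile | 1 ; UK | 1 ; UK | 4 ; Chile | 3

Join each books row to its authors via author_id.
Group joined rows by authors.id; compute COUNT(*) per group.
  1: ids {1, 12, 13, 30} → COUNT(*)=4
  2: ids {39} → COUNT(*)=1
  3: ids {36} → COUNT(*)=1
  4: ids {3, 7, 15, 21} → COUNT(*)=4
  5: ids {5, 22, 38} → COUNT(*)=3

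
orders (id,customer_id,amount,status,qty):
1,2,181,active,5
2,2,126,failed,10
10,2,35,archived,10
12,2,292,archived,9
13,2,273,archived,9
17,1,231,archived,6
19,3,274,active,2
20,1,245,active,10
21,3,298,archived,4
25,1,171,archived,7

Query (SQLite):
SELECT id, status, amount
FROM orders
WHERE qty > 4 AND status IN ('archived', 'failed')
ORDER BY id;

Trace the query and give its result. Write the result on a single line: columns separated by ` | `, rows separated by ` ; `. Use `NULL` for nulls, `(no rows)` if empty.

qty > 4: ids {1, 2, 10, 12, 13, 17, 20, 25}
status IN ('archived', 'failed'): ids {2, 10, 12, 13, 17, 21, 25}
Combine with AND.

2 | failed | 126 ; 10 | archived | 35 ; 12 | archived | 292 ; 13 | archived | 273 ; 17 | archived | 231 ; 25 | archived | 171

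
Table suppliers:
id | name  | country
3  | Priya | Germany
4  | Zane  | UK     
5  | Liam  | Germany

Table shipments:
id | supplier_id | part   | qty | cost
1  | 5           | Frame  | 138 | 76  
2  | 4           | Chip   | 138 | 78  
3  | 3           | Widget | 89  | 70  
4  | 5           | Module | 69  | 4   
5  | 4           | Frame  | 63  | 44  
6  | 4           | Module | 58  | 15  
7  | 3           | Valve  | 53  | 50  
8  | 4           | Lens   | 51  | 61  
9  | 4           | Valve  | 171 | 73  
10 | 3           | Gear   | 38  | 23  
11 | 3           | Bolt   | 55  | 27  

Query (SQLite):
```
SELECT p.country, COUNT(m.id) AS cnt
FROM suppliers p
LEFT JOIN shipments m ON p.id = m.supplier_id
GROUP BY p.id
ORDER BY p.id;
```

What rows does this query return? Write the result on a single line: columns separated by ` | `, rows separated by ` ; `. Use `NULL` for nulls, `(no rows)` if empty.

LEFT JOIN keeps every suppliers row; unmatched ones get NULL for shipments columns.
Group by suppliers.id and compute COUNT(m.id). COUNT(col) of an all-NULL group is 0.
  3: ids {3, 7, 10, 11} → COUNT(m.id)=4
  4: ids {2, 5, 6, 8, 9} → COUNT(m.id)=5
  5: ids {1, 4} → COUNT(m.id)=2

Germany | 4 ; UK | 5 ; Germany | 2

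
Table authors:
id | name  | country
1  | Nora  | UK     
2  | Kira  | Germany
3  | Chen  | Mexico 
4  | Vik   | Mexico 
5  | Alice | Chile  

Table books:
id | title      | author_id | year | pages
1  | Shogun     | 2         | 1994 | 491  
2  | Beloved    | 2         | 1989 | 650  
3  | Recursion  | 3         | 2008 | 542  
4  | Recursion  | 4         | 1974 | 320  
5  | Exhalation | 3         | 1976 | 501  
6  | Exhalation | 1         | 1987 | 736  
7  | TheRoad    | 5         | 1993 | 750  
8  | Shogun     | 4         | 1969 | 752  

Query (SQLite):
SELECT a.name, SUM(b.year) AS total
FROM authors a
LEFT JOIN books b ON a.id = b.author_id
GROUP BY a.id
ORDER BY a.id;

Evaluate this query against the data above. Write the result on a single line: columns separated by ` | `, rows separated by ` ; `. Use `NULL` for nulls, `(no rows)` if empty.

LEFT JOIN keeps every authors row; unmatched ones get NULL for books columns.
Group by authors.id and compute SUM(b.year). SUM over an all-NULL group is NULL.
  1: ids {6} → SUM(b.year)=1987
  2: ids {1, 2} → SUM(b.year)=3983
  3: ids {3, 5} → SUM(b.year)=3984
  4: ids {4, 8} → SUM(b.year)=3943
  5: ids {7} → SUM(b.year)=1993

Nora | 1987 ; Kira | 3983 ; Chen | 3984 ; Vik | 3943 ; Alice | 1993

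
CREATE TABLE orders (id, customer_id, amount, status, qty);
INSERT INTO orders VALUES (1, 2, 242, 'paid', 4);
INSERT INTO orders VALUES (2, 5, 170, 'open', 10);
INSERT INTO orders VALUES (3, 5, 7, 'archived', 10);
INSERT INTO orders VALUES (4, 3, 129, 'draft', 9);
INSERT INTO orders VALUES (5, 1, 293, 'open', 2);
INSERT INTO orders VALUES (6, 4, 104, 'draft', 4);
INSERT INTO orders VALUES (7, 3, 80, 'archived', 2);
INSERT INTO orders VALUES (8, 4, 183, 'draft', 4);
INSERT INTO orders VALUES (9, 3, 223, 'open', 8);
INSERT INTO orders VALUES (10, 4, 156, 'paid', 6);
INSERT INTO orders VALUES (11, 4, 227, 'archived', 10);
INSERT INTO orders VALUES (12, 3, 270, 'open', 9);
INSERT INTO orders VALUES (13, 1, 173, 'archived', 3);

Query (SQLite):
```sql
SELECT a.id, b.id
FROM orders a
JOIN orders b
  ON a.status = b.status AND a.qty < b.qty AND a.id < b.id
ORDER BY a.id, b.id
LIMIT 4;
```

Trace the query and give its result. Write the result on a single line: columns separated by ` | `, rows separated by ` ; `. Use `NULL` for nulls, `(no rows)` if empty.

1 | 10 ; 5 | 9 ; 5 | 12 ; 7 | 11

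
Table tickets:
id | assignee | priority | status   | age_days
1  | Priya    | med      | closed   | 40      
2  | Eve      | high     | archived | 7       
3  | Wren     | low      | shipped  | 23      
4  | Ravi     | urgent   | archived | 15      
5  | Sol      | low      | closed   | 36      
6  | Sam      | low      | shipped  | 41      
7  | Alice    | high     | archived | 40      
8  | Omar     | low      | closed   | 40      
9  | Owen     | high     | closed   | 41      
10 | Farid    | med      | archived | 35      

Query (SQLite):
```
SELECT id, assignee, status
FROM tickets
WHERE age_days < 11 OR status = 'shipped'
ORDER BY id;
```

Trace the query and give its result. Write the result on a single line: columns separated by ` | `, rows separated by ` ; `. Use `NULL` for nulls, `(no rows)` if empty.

age_days < 11: ids {2}
status = 'shipped': ids {3, 6}
Combine with OR.

2 | Eve | archived ; 3 | Wren | shipped ; 6 | Sam | shipped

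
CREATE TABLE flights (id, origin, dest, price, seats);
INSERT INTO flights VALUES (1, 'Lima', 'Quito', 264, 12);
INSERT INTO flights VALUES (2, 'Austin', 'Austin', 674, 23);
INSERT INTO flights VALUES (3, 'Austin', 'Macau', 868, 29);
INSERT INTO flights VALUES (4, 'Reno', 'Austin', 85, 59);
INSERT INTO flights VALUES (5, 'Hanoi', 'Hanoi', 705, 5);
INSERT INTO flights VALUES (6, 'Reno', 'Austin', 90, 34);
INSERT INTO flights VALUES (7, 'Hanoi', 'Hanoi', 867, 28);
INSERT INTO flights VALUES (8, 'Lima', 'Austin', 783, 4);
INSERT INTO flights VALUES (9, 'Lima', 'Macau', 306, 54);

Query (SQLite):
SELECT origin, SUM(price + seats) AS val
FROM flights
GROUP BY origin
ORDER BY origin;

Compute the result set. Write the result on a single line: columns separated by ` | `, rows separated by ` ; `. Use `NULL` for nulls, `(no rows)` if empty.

Austin | 1594 ; Hanoi | 1605 ; Lima | 1423 ; Reno | 268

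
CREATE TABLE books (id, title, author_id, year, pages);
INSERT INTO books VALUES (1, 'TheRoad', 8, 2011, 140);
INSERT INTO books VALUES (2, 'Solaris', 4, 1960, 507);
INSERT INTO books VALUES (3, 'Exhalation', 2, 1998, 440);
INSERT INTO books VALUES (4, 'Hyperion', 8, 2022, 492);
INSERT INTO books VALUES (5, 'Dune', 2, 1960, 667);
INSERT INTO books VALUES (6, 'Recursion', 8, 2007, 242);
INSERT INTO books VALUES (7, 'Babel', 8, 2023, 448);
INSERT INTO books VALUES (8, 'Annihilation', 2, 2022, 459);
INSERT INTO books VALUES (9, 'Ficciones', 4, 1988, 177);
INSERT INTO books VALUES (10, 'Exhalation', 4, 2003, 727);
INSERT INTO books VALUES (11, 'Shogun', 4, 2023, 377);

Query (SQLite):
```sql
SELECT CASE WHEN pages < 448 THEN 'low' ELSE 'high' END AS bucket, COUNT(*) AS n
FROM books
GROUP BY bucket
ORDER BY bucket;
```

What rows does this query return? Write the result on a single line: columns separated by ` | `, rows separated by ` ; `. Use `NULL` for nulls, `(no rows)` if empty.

high | 6 ; low | 5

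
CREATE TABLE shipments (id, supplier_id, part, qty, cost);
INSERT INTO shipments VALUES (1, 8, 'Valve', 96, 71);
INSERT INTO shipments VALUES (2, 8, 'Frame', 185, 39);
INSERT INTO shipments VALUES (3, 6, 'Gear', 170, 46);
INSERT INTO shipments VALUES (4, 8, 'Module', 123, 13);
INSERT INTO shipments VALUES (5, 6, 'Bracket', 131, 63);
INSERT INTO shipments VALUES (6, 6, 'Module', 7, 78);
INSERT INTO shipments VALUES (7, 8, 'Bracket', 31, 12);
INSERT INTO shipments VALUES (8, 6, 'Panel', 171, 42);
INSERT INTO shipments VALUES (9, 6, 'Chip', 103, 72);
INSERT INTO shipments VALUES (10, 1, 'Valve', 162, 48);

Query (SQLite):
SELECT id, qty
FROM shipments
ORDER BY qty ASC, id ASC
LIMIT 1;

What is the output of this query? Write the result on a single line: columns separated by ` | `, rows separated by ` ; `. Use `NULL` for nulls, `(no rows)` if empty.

Sort by qty asc, tiebreak id asc: (7, id=6), (31, id=7), (96, id=1), (103, id=9) …. Take first 1.

6 | 7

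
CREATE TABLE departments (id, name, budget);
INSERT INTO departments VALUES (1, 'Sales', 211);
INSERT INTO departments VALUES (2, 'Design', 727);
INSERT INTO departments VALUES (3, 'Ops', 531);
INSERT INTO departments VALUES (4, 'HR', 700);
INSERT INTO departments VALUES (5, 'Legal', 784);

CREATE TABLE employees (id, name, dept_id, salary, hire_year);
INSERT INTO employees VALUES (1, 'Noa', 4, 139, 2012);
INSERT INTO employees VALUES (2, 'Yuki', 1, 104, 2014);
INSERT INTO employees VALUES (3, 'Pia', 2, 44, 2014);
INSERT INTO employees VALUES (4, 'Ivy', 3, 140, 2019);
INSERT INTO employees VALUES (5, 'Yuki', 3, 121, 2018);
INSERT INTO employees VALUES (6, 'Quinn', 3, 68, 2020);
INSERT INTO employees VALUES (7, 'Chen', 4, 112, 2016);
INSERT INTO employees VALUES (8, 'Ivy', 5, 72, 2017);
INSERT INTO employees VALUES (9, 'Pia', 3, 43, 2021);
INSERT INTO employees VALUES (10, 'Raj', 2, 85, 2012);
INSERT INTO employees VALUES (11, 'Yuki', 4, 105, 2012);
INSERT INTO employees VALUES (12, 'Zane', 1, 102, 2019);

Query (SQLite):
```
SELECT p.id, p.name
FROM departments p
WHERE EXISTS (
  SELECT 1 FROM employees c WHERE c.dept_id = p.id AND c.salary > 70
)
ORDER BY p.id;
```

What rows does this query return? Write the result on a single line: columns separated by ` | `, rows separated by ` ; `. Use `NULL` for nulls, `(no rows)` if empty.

1 | Sales ; 2 | Design ; 3 | Ops ; 4 | HR ; 5 | Legal

For each departments row, check whether any employees with matching dept_id has salary > 70.
Keep rows where that is true.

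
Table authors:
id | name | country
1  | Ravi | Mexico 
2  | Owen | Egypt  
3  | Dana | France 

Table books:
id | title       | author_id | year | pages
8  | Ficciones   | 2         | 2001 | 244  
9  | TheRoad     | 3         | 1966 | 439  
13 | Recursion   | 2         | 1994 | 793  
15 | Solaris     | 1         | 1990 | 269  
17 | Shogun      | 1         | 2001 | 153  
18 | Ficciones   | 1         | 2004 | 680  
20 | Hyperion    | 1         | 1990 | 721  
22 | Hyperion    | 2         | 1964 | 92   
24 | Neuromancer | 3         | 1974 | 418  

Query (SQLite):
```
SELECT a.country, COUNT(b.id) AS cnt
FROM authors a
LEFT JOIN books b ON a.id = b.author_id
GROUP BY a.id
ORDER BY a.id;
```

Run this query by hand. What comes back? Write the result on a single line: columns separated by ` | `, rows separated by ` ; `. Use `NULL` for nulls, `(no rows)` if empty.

LEFT JOIN keeps every authors row; unmatched ones get NULL for books columns.
Group by authors.id and compute COUNT(b.id). COUNT(col) of an all-NULL group is 0.
  1: ids {15, 17, 18, 20} → COUNT(b.id)=4
  2: ids {8, 13, 22} → COUNT(b.id)=3
  3: ids {9, 24} → COUNT(b.id)=2

Mexico | 4 ; Egypt | 3 ; France | 2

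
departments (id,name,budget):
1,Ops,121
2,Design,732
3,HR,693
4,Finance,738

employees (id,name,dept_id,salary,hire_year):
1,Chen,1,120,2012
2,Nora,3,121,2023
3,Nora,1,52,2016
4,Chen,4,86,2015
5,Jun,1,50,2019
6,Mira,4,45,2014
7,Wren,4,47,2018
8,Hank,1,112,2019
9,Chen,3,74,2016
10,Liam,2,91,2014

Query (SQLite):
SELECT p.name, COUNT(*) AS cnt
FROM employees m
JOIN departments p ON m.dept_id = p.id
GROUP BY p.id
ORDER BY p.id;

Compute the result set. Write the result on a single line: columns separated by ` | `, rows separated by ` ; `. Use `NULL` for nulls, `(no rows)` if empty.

Ops | 4 ; Design | 1 ; HR | 2 ; Finance | 3

Join each employees row to its departments via dept_id.
Group joined rows by departments.id; compute COUNT(*) per group.
  1: ids {1, 3, 5, 8} → COUNT(*)=4
  2: ids {10} → COUNT(*)=1
  3: ids {2, 9} → COUNT(*)=2
  4: ids {4, 6, 7} → COUNT(*)=3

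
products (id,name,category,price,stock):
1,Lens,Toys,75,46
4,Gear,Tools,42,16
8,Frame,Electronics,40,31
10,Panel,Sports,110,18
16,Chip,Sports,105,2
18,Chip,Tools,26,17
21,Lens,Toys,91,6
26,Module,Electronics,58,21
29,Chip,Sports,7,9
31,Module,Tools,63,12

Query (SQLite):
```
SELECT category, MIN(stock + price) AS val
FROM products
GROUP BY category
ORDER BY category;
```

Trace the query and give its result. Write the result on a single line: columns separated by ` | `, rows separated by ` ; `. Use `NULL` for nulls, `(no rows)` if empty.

Electronics | 71 ; Sports | 16 ; Tools | 43 ; Toys | 97

For each row compute stock + price.
Group by category; take MIN of the expression per group.
  Electronics: ids {8, 26} → MIN(stock + price)=71
  Sports: ids {10, 16, 29} → MIN(stock + price)=16
  Tools: ids {4, 18, 31} → MIN(stock + price)=43
  Toys: ids {1, 21} → MIN(stock + price)=97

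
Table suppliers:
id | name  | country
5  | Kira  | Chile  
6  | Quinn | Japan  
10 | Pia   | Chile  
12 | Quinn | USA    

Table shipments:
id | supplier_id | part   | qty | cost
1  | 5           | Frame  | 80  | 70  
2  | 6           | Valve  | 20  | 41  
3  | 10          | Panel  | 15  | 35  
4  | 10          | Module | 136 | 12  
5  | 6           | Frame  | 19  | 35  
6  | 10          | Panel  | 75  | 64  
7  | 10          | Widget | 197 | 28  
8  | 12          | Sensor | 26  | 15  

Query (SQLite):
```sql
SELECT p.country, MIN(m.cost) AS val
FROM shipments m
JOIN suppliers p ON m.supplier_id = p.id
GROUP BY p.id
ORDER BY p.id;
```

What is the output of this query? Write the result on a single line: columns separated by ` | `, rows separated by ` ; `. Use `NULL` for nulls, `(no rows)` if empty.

Join each shipments row to its suppliers via supplier_id.
Group joined rows by suppliers.id; compute MIN(m.cost) per group.
  5: ids {1} → MIN(m.cost)=70
  6: ids {2, 5} → MIN(m.cost)=35
  10: ids {3, 4, 6, 7} → MIN(m.cost)=12
  12: ids {8} → MIN(m.cost)=15

Chile | 70 ; Japan | 35 ; Chile | 12 ; USA | 15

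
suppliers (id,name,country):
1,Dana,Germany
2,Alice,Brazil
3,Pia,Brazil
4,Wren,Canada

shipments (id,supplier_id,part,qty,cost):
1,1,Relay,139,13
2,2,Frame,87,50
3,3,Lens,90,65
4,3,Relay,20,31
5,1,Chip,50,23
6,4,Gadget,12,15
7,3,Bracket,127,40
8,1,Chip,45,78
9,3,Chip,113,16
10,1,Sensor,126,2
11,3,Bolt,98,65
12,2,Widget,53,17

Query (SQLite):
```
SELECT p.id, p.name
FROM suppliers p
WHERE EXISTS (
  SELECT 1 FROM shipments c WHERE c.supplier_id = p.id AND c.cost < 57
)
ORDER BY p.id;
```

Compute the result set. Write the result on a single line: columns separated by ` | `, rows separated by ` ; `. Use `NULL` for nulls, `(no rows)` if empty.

1 | Dana ; 2 | Alice ; 3 | Pia ; 4 | Wren

For each suppliers row, check whether any shipments with matching supplier_id has cost < 57.
Keep rows where that is true.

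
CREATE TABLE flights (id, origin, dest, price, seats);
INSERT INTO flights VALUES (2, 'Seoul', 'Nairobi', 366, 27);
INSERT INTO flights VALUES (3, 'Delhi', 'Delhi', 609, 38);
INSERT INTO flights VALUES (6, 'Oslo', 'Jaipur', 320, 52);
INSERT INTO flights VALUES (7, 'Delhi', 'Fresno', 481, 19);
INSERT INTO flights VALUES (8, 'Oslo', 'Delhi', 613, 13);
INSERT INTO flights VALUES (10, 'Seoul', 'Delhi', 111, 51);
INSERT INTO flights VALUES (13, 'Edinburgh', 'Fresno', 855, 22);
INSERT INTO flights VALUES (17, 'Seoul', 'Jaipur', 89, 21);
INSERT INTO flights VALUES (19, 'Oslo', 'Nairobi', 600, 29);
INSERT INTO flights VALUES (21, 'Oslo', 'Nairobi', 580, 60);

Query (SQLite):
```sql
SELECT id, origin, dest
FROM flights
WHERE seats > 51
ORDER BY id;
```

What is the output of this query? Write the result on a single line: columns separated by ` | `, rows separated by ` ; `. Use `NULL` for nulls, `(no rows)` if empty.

seats > 51: ids {6, 21}

6 | Oslo | Jaipur ; 21 | Oslo | Nairobi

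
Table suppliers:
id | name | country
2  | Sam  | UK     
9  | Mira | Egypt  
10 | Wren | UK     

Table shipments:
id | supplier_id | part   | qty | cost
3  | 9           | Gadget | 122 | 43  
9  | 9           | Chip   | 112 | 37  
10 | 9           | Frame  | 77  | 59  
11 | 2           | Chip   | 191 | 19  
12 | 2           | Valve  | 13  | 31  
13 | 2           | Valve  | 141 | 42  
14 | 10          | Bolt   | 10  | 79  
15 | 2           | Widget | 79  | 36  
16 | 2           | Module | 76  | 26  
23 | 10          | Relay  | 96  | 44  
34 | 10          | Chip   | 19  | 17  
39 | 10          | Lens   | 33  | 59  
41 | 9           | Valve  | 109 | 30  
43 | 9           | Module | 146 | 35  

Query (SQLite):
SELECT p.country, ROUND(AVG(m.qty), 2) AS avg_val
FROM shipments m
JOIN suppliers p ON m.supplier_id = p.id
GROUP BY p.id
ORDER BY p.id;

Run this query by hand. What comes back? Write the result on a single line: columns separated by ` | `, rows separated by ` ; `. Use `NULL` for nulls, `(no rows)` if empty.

UK | 100 ; Egypt | 113.2 ; UK | 39.5

Join each shipments row to its suppliers via supplier_id.
Group joined rows by suppliers.id; compute ROUND(AVG(m.qty), 2) per group.
  2: ids {11, 12, 13, 15, 16} → ROUND(AVG(m.qty), 2)=100
  9: ids {3, 9, 10, 41, 43} → ROUND(AVG(m.qty), 2)=113.2
  10: ids {14, 23, 34, 39} → ROUND(AVG(m.qty), 2)=39.5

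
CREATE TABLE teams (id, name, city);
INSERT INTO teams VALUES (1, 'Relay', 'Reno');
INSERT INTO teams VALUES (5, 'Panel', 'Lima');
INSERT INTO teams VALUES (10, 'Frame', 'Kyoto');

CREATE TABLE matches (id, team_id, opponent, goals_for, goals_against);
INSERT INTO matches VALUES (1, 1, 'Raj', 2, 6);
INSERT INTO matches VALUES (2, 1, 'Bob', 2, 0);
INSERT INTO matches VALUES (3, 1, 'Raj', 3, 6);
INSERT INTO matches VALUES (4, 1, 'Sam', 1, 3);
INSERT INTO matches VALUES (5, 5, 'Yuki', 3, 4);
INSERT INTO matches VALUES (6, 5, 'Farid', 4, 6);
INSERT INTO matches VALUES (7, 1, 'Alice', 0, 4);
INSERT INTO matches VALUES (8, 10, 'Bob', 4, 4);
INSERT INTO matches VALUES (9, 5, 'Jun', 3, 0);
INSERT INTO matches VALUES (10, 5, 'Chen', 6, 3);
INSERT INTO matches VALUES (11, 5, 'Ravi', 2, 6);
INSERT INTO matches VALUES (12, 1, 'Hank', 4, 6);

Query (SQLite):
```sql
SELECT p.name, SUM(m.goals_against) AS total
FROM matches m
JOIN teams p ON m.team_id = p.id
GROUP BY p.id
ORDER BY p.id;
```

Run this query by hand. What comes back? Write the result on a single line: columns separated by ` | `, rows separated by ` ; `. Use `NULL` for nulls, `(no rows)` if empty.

Relay | 25 ; Panel | 19 ; Frame | 4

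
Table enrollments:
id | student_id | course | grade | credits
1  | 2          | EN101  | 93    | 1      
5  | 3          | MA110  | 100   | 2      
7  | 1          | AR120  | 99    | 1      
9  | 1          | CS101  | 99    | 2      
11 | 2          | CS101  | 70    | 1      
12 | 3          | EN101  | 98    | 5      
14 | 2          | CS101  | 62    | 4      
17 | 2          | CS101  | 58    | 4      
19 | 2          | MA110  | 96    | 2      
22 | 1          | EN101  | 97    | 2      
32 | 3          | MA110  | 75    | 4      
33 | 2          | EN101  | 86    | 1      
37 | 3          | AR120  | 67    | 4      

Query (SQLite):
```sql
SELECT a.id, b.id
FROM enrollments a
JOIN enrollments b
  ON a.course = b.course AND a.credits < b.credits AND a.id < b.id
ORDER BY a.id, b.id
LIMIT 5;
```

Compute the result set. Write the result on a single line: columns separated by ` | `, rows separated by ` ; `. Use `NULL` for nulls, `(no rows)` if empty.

Pairs (a,b) with same course, a.credits < b.credits, a.id < b.id.
course groups: AR120:{7,37} CS101:{9,11,14,17} EN101:{1,12,22,33} MA110:{5,19,32}
Ordered by (a.id, b.id); first 5.

1 | 12 ; 1 | 22 ; 5 | 32 ; 7 | 37 ; 9 | 14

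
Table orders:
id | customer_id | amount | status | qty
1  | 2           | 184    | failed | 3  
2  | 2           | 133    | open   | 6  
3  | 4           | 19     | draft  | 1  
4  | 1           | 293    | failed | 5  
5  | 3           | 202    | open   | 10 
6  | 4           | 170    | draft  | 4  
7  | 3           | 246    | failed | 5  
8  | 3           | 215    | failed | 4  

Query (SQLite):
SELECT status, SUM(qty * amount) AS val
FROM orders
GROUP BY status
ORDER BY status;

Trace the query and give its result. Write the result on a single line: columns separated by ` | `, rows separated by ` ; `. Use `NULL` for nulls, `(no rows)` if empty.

For each row compute qty * amount.
Group by status; take SUM of the expression per group.
  draft: ids {3, 6} → SUM(qty * amount)=699
  failed: ids {1, 4, 7, 8} → SUM(qty * amount)=4107
  open: ids {2, 5} → SUM(qty * amount)=2818

draft | 699 ; failed | 4107 ; open | 2818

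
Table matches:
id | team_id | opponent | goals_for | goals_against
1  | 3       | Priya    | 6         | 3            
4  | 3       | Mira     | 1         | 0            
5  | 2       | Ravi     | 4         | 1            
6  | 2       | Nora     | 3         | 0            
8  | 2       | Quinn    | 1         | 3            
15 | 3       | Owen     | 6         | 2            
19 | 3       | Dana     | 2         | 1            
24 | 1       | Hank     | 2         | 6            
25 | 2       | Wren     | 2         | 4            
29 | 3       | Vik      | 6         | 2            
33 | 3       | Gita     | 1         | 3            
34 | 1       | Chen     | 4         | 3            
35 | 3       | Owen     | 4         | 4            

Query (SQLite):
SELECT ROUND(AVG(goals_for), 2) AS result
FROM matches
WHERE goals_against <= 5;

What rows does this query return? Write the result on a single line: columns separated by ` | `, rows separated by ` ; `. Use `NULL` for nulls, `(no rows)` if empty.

Rows where goals_against <= 5 → goals_for values: [6, 1, 4, 3, 1, 6, 2, 2, 6, 1, 4, 4].
AVG = 40 / 12 (rounded to 2 dp).

3.33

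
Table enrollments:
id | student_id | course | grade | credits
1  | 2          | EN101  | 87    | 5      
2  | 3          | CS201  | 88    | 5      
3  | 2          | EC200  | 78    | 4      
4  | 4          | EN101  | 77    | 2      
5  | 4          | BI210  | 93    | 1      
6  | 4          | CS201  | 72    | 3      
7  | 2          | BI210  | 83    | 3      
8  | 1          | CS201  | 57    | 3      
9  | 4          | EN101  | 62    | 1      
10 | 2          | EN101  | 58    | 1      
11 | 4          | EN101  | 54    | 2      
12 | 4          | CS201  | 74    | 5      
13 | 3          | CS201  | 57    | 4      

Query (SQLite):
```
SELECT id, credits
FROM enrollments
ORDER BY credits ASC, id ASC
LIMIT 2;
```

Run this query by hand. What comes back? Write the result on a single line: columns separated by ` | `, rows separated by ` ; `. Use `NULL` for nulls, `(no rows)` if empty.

5 | 1 ; 9 | 1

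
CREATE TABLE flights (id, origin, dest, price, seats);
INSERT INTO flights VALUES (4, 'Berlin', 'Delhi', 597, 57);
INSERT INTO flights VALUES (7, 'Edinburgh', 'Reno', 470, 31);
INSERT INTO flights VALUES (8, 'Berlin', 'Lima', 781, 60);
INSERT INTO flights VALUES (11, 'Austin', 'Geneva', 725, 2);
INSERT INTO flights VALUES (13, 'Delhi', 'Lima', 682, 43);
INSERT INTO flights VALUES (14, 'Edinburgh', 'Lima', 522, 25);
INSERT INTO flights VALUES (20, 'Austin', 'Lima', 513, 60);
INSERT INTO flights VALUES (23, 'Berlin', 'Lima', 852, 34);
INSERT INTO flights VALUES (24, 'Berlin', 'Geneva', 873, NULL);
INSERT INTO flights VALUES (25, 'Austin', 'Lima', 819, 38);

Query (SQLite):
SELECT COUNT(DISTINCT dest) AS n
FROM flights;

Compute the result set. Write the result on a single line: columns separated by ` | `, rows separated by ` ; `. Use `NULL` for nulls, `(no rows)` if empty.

4

Count distinct non-NULL dest values.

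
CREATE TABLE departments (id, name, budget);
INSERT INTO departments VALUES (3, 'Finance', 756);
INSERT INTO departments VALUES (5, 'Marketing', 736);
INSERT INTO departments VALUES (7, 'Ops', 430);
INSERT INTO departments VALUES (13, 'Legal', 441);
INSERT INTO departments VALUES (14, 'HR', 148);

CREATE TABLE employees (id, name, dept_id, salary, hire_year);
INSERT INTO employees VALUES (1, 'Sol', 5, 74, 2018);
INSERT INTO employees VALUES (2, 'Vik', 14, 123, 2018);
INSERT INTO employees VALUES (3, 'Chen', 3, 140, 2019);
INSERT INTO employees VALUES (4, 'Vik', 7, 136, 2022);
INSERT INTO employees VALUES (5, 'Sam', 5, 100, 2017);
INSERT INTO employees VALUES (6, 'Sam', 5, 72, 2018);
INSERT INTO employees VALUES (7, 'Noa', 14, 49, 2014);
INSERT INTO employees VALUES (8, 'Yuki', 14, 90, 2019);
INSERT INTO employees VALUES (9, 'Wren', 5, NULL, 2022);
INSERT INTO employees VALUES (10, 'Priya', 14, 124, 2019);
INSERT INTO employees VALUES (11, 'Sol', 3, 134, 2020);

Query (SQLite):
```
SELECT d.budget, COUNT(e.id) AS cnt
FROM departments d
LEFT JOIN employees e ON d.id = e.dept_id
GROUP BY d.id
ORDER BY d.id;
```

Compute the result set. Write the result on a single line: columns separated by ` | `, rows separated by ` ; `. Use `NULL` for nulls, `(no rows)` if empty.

756 | 2 ; 736 | 4 ; 430 | 1 ; 441 | 0 ; 148 | 4

LEFT JOIN keeps every departments row; unmatched ones get NULL for employees columns.
Group by departments.id and compute COUNT(e.id). COUNT(col) of an all-NULL group is 0.
  3: ids {3, 11} → COUNT(e.id)=2
  5: ids {1, 5, 6, 9} → COUNT(e.id)=4
  7: ids {4} → COUNT(e.id)=1
  13: ids {—} → COUNT(e.id)=0
  14: ids {2, 7, 8, 10} → COUNT(e.id)=4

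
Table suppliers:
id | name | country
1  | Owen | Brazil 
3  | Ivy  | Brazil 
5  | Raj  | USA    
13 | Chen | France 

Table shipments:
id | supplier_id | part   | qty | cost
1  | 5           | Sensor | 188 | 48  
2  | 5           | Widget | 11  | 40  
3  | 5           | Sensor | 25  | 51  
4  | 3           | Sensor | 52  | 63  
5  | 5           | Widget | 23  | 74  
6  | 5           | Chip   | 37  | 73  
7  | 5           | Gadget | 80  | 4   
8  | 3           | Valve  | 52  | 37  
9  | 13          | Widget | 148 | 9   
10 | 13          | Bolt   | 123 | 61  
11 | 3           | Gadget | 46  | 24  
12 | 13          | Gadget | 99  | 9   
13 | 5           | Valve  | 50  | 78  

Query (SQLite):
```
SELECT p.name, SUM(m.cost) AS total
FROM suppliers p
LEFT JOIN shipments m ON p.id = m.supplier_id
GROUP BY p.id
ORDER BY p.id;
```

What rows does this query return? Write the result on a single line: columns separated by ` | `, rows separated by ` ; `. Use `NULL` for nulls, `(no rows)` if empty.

LEFT JOIN keeps every suppliers row; unmatched ones get NULL for shipments columns.
Group by suppliers.id and compute SUM(m.cost). SUM over an all-NULL group is NULL.
  1: ids {—} → SUM(m.cost)=NULL
  3: ids {4, 8, 11} → SUM(m.cost)=124
  5: ids {1, 2, 3, 5, 6, 7, 13} → SUM(m.cost)=368
  13: ids {9, 10, 12} → SUM(m.cost)=79

Owen | NULL ; Ivy | 124 ; Raj | 368 ; Chen | 79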